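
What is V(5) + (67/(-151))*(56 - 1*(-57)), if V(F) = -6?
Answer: -8477/151 ≈ -56.139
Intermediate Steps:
V(5) + (67/(-151))*(56 - 1*(-57)) = -6 + (67/(-151))*(56 - 1*(-57)) = -6 + (67*(-1/151))*(56 + 57) = -6 - 67/151*113 = -6 - 7571/151 = -8477/151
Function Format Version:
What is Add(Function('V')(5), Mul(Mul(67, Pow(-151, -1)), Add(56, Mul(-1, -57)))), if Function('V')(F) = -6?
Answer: Rational(-8477, 151) ≈ -56.139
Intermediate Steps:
Add(Function('V')(5), Mul(Mul(67, Pow(-151, -1)), Add(56, Mul(-1, -57)))) = Add(-6, Mul(Mul(67, Pow(-151, -1)), Add(56, Mul(-1, -57)))) = Add(-6, Mul(Mul(67, Rational(-1, 151)), Add(56, 57))) = Add(-6, Mul(Rational(-67, 151), 113)) = Add(-6, Rational(-7571, 151)) = Rational(-8477, 151)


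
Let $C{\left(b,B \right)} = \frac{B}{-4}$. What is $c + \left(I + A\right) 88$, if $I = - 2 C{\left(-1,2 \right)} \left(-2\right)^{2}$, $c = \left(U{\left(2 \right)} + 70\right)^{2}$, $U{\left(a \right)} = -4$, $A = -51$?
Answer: $220$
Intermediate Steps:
$C{\left(b,B \right)} = - \frac{B}{4}$ ($C{\left(b,B \right)} = B \left(- \frac{1}{4}\right) = - \frac{B}{4}$)
$c = 4356$ ($c = \left(-4 + 70\right)^{2} = 66^{2} = 4356$)
$I = 4$ ($I = - 2 \left(\left(- \frac{1}{4}\right) 2\right) \left(-2\right)^{2} = \left(-2\right) \left(- \frac{1}{2}\right) 4 = 1 \cdot 4 = 4$)
$c + \left(I + A\right) 88 = 4356 + \left(4 - 51\right) 88 = 4356 - 4136 = 220$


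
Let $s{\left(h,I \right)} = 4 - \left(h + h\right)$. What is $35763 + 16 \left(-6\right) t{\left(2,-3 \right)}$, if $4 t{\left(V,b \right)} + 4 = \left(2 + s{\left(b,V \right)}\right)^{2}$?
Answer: $32403$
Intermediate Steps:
$s{\left(h,I \right)} = 4 - 2 h$
$t{\left(V,b \right)} = -1 + \frac{\left(6 - 2 b\right)^{2}}{4}$ ($t{\left(V,b \right)} = -1 + \frac{\left(2 - \left(-4 + 2 b\right)\right)^{2}}{4} = -1 + \frac{\left(6 - 2 b\right)^{2}}{4}$)
$35763 + 16 \left(-6\right) t{\left(2,-3 \right)} = 35763 + 16 \left(-6\right) \left(-1 + \left(-3 - 3\right)^{2}\right) = 35763 - 96 \left(-1 + \left(-6\right)^{2}\right) = 35763 - 96 \left(-1 + 36\right) = 35763 - 3360 = 32403$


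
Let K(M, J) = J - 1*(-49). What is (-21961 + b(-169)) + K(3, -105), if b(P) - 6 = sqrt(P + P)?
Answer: -22011 + 13*I*sqrt(2) ≈ -22011.0 + 18.385*I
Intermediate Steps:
b(P) = 6 + sqrt(2)*sqrt(P) (b(P) = 6 + sqrt(P + P) = 6 + sqrt(2*P) = 6 + sqrt(2)*sqrt(P))
K(M, J) = 49 + J (K(M, J) = J + 49 = 49 + J)
(-21961 + b(-169)) + K(3, -105) = (-21961 + (6 + sqrt(2)*sqrt(-169))) + (49 - 105) = (-21961 + (6 + sqrt(2)*(13*I))) - 56 = (-21961 + (6 + 13*I*sqrt(2))) - 56 = (-21955 + 13*I*sqrt(2)) - 56 = -22011 + 13*I*sqrt(2)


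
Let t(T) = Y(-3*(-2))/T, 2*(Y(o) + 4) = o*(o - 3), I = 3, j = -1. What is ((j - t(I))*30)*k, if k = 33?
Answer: -2640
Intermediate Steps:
Y(o) = -4 + o*(-3 + o)/2 (Y(o) = -4 + (o*(o - 3))/2 = -4 + (o*(-3 + o))/2 = -4 + o*(-3 + o)/2)
t(T) = 5/T (t(T) = (-4 + (-3*(-2))**2/2 - (-9)*(-2)/2)/T = (-4 + (1/2)*6**2 - 3/2*6)/T = (-4 + (1/2)*36 - 9)/T = (-4 + 18 - 9)/T = 5/T)
((j - t(I))*30)*k = ((-1 - 5/3)*30)*33 = -8/3*30*33 = -80*33 = -2640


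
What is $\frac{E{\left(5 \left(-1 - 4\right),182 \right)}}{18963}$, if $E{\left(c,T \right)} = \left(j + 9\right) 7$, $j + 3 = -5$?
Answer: $\frac{1}{2709} \approx 0.00036914$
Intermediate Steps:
$j = -8$ ($j = -3 - 5 = -8$)
$E{\left(c,T \right)} = 7$ ($E{\left(c,T \right)} = \left(-8 + 9\right) 7 = 1 \cdot 7 = 7$)
$\frac{E{\left(5 \left(-1 - 4\right),182 \right)}}{18963} = \frac{7}{18963} = 7 \cdot \frac{1}{18963} = \frac{1}{2709}$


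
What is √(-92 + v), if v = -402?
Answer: I*√494 ≈ 22.226*I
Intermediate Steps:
√(-92 + v) = √(-92 - 402) = √(-494) = I*√494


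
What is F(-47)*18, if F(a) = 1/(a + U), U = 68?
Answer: 6/7 ≈ 0.85714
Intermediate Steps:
F(a) = 1/(68 + a) (F(a) = 1/(a + 68) = 1/(68 + a))
F(-47)*18 = 18/(68 - 47) = 18/21 = (1/21)*18 = 6/7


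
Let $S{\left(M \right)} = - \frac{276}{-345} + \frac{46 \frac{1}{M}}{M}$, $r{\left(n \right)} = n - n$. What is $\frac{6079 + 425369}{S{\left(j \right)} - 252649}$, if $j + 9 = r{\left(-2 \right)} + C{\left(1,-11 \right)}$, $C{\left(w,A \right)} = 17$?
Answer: $- \frac{69031680}{40423597} \approx -1.7077$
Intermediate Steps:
$r{\left(n \right)} = 0$
$j = 8$ ($j = -9 + \left(0 + 17\right) = -9 + 17 = 8$)
$S{\left(M \right)} = \frac{4}{5} + \frac{46}{M^{2}}$ ($S{\left(M \right)} = \left(-276\right) \left(- \frac{1}{345}\right) + \frac{46}{M^{2}} = \frac{4}{5} + \frac{46}{M^{2}}$)
$\frac{6079 + 425369}{S{\left(j \right)} - 252649} = \frac{6079 + 425369}{\left(\frac{4}{5} + \frac{46}{64}\right) - 252649} = \frac{431448}{\left(\frac{4}{5} + 46 \cdot \frac{1}{64}\right) - 252649} = \frac{431448}{\left(\frac{4}{5} + \frac{23}{32}\right) - 252649} = \frac{431448}{\frac{243}{160} - 252649} = \frac{431448}{- \frac{40423597}{160}} = 431448 \left(- \frac{160}{40423597}\right) = - \frac{69031680}{40423597}$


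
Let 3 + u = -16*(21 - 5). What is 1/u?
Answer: -1/259 ≈ -0.0038610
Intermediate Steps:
u = -259 (u = -3 - 16*(21 - 5) = -3 - 16*16 = -3 - 256 = -259)
1/u = 1/(-259) = -1/259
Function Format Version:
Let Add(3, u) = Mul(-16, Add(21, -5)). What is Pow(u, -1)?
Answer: Rational(-1, 259) ≈ -0.0038610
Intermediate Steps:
u = -259 (u = Add(-3, Mul(-16, Add(21, -5))) = Add(-3, Mul(-16, 16)) = Add(-3, -256) = -259)
Pow(u, -1) = Pow(-259, -1) = Rational(-1, 259)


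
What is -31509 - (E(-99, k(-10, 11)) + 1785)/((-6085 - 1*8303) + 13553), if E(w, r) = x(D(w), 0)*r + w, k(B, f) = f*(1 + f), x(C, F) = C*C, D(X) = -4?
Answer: -26306217/835 ≈ -31504.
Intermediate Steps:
x(C, F) = C²
E(w, r) = w + 16*r (E(w, r) = (-4)²*r + w = 16*r + w = w + 16*r)
-31509 - (E(-99, k(-10, 11)) + 1785)/((-6085 - 1*8303) + 13553) = -31509 - ((-99 + 16*(11*(1 + 11))) + 1785)/((-6085 - 1*8303) + 13553) = -31509 - ((-99 + 16*(11*12)) + 1785)/((-6085 - 8303) + 13553) = -31509 - ((-99 + 16*132) + 1785)/(-14388 + 13553) = -31509 - ((-99 + 2112) + 1785)/(-835) = -31509 - (2013 + 1785)*(-1)/835 = -31509 - 3798*(-1)/835 = -31509 - 1*(-3798/835) = -31509 + 3798/835 = -26306217/835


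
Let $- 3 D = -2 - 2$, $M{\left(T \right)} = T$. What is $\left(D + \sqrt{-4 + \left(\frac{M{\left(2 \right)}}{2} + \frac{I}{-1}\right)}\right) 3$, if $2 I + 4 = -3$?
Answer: $4 + \frac{3 \sqrt{2}}{2} \approx 6.1213$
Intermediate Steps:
$I = - \frac{7}{2}$ ($I = -2 + \frac{1}{2} \left(-3\right) = -2 - \frac{3}{2} = - \frac{7}{2} \approx -3.5$)
$D = \frac{4}{3}$ ($D = - \frac{-2 - 2}{3} = \left(- \frac{1}{3}\right) \left(-4\right) = \frac{4}{3} \approx 1.3333$)
$\left(D + \sqrt{-4 + \left(\frac{M{\left(2 \right)}}{2} + \frac{I}{-1}\right)}\right) 3 = \left(\frac{4}{3} + \sqrt{-4 + \left(\frac{2}{2} - \frac{7}{2 \left(-1\right)}\right)}\right) 3 = \left(\frac{4}{3} + \sqrt{-4 + \left(2 \cdot \frac{1}{2} - - \frac{7}{2}\right)}\right) 3 = \left(\frac{4}{3} + \sqrt{-4 + \left(1 + \frac{7}{2}\right)}\right) 3 = \left(\frac{4}{3} + \sqrt{-4 + \frac{9}{2}}\right) 3 = \left(\frac{4}{3} + \sqrt{\frac{1}{2}}\right) 3 = \left(\frac{4}{3} + \frac{\sqrt{2}}{2}\right) 3 = 4 + \frac{3 \sqrt{2}}{2}$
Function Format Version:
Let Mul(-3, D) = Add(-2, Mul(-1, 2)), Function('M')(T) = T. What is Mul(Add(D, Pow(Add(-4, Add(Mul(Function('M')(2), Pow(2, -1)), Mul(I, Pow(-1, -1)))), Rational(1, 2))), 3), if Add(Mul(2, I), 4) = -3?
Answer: Add(4, Mul(Rational(3, 2), Pow(2, Rational(1, 2)))) ≈ 6.1213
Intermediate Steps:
I = Rational(-7, 2) (I = Add(-2, Mul(Rational(1, 2), -3)) = Add(-2, Rational(-3, 2)) = Rational(-7, 2) ≈ -3.5000)
D = Rational(4, 3) (D = Mul(Rational(-1, 3), Add(-2, Mul(-1, 2))) = Mul(Rational(-1, 3), Add(-2, -2)) = Mul(Rational(-1, 3), -4) = Rational(4, 3) ≈ 1.3333)
Mul(Add(D, Pow(Add(-4, Add(Mul(Function('M')(2), Pow(2, -1)), Mul(I, Pow(-1, -1)))), Rational(1, 2))), 3) = Mul(Add(Rational(4, 3), Pow(Add(-4, Add(Mul(2, Pow(2, -1)), Mul(Rational(-7, 2), Pow(-1, -1)))), Rational(1, 2))), 3) = Mul(Add(Rational(4, 3), Pow(Add(-4, Add(Mul(2, Rational(1, 2)), Mul(Rational(-7, 2), -1))), Rational(1, 2))), 3) = Mul(Add(Rational(4, 3), Pow(Add(-4, Add(1, Rational(7, 2))), Rational(1, 2))), 3) = Mul(Add(Rational(4, 3), Pow(Add(-4, Rational(9, 2)), Rational(1, 2))), 3) = Mul(Add(Rational(4, 3), Pow(Rational(1, 2), Rational(1, 2))), 3) = Mul(Add(Rational(4, 3), Mul(Rational(1, 2), Pow(2, Rational(1, 2)))), 3) = Add(4, Mul(Rational(3, 2), Pow(2, Rational(1, 2))))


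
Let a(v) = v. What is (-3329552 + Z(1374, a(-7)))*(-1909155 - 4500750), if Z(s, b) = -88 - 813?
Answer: 21347887336965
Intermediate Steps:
Z(s, b) = -901
(-3329552 + Z(1374, a(-7)))*(-1909155 - 4500750) = (-3329552 - 901)*(-1909155 - 4500750) = -3330453*(-6409905) = 21347887336965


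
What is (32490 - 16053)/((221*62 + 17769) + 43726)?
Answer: 16437/75197 ≈ 0.21859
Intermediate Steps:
(32490 - 16053)/((221*62 + 17769) + 43726) = 16437/((13702 + 17769) + 43726) = 16437/(31471 + 43726) = 16437/75197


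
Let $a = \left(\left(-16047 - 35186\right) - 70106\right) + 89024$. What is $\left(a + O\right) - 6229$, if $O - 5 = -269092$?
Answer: $-307631$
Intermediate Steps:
$O = -269087$ ($O = 5 - 269092 = -269087$)
$a = -32315$ ($a = \left(\left(-16047 - 35186\right) - 70106\right) + 89024 = \left(-51233 - 70106\right) + 89024 = -121339 + 89024 = -32315$)
$\left(a + O\right) - 6229 = \left(-32315 - 269087\right) - 6229 = -301402 - 6229 = -307631$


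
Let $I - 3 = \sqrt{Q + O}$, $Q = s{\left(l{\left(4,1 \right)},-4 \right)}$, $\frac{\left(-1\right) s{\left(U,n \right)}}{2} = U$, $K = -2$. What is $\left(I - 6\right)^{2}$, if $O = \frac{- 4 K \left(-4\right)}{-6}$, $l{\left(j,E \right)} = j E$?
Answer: $\frac{19}{3} - 4 i \sqrt{6} \approx 6.3333 - 9.798 i$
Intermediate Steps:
$l{\left(j,E \right)} = E j$
$s{\left(U,n \right)} = - 2 U$
$Q = -8$ ($Q = - 2 \cdot 1 \cdot 4 = \left(-2\right) 4 = -8$)
$O = \frac{16}{3}$ ($O = \frac{\left(-4\right) \left(-2\right) \left(-4\right)}{-6} = 8 \left(-4\right) \left(- \frac{1}{6}\right) = \left(-32\right) \left(- \frac{1}{6}\right) = \frac{16}{3} \approx 5.3333$)
$I = 3 + \frac{2 i \sqrt{6}}{3}$ ($I = 3 + \sqrt{-8 + \frac{16}{3}} = 3 + \sqrt{- \frac{8}{3}} = 3 + \frac{2 i \sqrt{6}}{3} \approx 3.0 + 1.633 i$)
$\left(I - 6\right)^{2} = \left(\left(3 + \frac{2 i \sqrt{6}}{3}\right) - 6\right)^{2} = \left(-3 + \frac{2 i \sqrt{6}}{3}\right)^{2}$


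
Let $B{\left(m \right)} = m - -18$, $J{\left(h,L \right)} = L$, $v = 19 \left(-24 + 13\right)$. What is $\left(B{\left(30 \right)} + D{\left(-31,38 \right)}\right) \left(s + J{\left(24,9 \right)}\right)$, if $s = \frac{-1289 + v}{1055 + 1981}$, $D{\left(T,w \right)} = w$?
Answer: $\frac{555259}{759} \approx 731.57$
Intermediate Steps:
$v = -209$ ($v = 19 \left(-11\right) = -209$)
$B{\left(m \right)} = 18 + m$ ($B{\left(m \right)} = m + 18 = 18 + m$)
$s = - \frac{749}{1518}$ ($s = \frac{-1289 - 209}{1055 + 1981} = - \frac{1498}{3036} = \left(-1498\right) \frac{1}{3036} = - \frac{749}{1518} \approx -0.49341$)
$\left(B{\left(30 \right)} + D{\left(-31,38 \right)}\right) \left(s + J{\left(24,9 \right)}\right) = \left(\left(18 + 30\right) + 38\right) \left(- \frac{749}{1518} + 9\right) = \left(48 + 38\right) \frac{12913}{1518} = 86 \cdot \frac{12913}{1518} = \frac{555259}{759}$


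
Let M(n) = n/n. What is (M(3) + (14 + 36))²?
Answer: 2601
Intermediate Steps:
M(n) = 1
(M(3) + (14 + 36))² = (1 + (14 + 36))² = (1 + 50)² = 51² = 2601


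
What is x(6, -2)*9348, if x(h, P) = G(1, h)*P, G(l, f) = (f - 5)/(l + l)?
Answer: -9348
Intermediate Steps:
G(l, f) = (-5 + f)/(2*l) (G(l, f) = (-5 + f)/((2*l)) = (-5 + f)*(1/(2*l)) = (-5 + f)/(2*l))
x(h, P) = P*(-5/2 + h/2) (x(h, P) = ((½)*(-5 + h)/1)*P = ((½)*1*(-5 + h))*P = (-5/2 + h/2)*P = P*(-5/2 + h/2))
x(6, -2)*9348 = ((½)*(-2)*(-5 + 6))*9348 = ((½)*(-2)*1)*9348 = -1*9348 = -9348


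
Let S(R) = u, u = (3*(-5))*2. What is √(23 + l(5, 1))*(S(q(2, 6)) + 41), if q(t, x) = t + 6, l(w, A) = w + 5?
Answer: 11*√33 ≈ 63.190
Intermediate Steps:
l(w, A) = 5 + w
q(t, x) = 6 + t
u = -30 (u = -15*2 = -30)
S(R) = -30
√(23 + l(5, 1))*(S(q(2, 6)) + 41) = √(23 + (5 + 5))*(-30 + 41) = √(23 + 10)*11 = √33*11 = 11*√33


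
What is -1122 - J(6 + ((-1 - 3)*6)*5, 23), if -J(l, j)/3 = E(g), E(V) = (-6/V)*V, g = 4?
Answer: -1140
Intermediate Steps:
E(V) = -6
J(l, j) = 18 (J(l, j) = -3*(-6) = 18)
-1122 - J(6 + ((-1 - 3)*6)*5, 23) = -1122 - 1*18 = -1122 - 18 = -1140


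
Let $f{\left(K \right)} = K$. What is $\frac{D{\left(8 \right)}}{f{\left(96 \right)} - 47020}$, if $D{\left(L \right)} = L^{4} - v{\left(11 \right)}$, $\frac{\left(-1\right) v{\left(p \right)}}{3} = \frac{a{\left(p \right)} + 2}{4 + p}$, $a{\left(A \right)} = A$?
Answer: $- \frac{20493}{234620} \approx -0.087345$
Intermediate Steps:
$v{\left(p \right)} = - \frac{3 \left(2 + p\right)}{4 + p}$ ($v{\left(p \right)} = - 3 \frac{p + 2}{4 + p} = - 3 \frac{2 + p}{4 + p} = - \frac{3 \left(2 + p\right)}{4 + p}$)
$D{\left(L \right)} = \frac{13}{5} + L^{4}$ ($D{\left(L \right)} = L^{4} - \frac{3 \left(-2 - 11\right)}{4 + 11} = L^{4} - \frac{3 \left(-2 - 11\right)}{15} = L^{4} - 3 \cdot \frac{1}{15} \left(-13\right) = L^{4} - - \frac{13}{5} = L^{4} + \frac{13}{5} = \frac{13}{5} + L^{4}$)
$\frac{D{\left(8 \right)}}{f{\left(96 \right)} - 47020} = \frac{\frac{13}{5} + 8^{4}}{96 - 47020} = \frac{\frac{13}{5} + 4096}{-46924} = \frac{20493}{5} \left(- \frac{1}{46924}\right) = - \frac{20493}{234620}$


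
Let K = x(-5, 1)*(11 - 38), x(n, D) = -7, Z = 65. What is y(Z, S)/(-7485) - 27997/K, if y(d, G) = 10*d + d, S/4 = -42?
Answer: -13979512/94311 ≈ -148.23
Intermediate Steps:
S = -168 (S = 4*(-42) = -168)
K = 189 (K = -7*(11 - 38) = -7*(-27) = 189)
y(d, G) = 11*d
y(Z, S)/(-7485) - 27997/K = (11*65)/(-7485) - 27997/189 = 715*(-1/7485) - 27997*1/189 = -143/1497 - 27997/189 = -13979512/94311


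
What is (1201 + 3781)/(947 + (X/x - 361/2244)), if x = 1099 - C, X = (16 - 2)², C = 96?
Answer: 38799816/7375505 ≈ 5.2606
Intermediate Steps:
X = 196 (X = 14² = 196)
x = 1003 (x = 1099 - 1*96 = 1099 - 96 = 1003)
(1201 + 3781)/(947 + (X/x - 361/2244)) = (1201 + 3781)/(947 + (196/1003 - 361/2244)) = 4982/(947 + (196*(1/1003) - 361*1/2244)) = 4982/(947 + (196/1003 - 361/2244)) = 4982/(947 + 269/7788) = 4982/(7375505/7788) = 4982*(7788/7375505) = 38799816/7375505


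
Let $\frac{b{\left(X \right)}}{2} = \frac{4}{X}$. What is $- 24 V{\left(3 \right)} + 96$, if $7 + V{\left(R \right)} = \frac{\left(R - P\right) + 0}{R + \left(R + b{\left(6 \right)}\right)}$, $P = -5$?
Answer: $\frac{2616}{11} \approx 237.82$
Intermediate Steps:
$b{\left(X \right)} = \frac{8}{X}$ ($b{\left(X \right)} = 2 \frac{4}{X} = \frac{8}{X}$)
$V{\left(R \right)} = -7 + \frac{5 + R}{\frac{4}{3} + 2 R}$ ($V{\left(R \right)} = -7 + \frac{\left(R - -5\right) + 0}{R + \left(R + \frac{8}{6}\right)} = -7 + \frac{\left(R + 5\right) + 0}{R + \left(R + 8 \cdot \frac{1}{6}\right)} = -7 + \frac{\left(5 + R\right) + 0}{R + \left(R + \frac{4}{3}\right)} = -7 + \frac{5 + R}{R + \left(\frac{4}{3} + R\right)} = -7 + \frac{5 + R}{\frac{4}{3} + 2 R}$)
$- 24 V{\left(3 \right)} + 96 = - 24 \frac{13 \left(-1 - 9\right)}{2 \left(2 + 3 \cdot 3\right)} + 96 = - 24 \frac{13 \left(-1 - 9\right)}{2 \left(2 + 9\right)} + 96 = - 24 \cdot \frac{13}{2} \cdot \frac{1}{11} \left(-10\right) + 96 = \left(-24\right) \left(- \frac{65}{11}\right) + 96 = \frac{1560}{11} + 96 = \frac{2616}{11}$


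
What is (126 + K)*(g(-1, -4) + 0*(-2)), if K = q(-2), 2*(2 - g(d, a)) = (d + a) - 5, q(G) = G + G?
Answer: 854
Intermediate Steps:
q(G) = 2*G
g(d, a) = 9/2 - a/2 - d/2 (g(d, a) = 2 - ((d + a) - 5)/2 = 2 - ((a + d) - 5)/2 = 2 - (-5 + a + d)/2 = 2 + (5/2 - a/2 - d/2) = 9/2 - a/2 - d/2)
K = -4 (K = 2*(-2) = -4)
(126 + K)*(g(-1, -4) + 0*(-2)) = (126 - 4)*((9/2 - ½*(-4) - ½*(-1)) + 0*(-2)) = 122*((9/2 + 2 + ½) + 0) = 122*(7 + 0) = 122*7 = 854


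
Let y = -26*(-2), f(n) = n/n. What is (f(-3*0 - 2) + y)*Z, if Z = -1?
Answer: -53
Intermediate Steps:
f(n) = 1
y = 52
(f(-3*0 - 2) + y)*Z = (1 + 52)*(-1) = 53*(-1) = -53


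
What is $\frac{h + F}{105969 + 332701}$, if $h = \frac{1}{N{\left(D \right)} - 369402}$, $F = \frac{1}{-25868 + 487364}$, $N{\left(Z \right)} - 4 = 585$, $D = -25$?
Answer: $- \frac{92683}{74664145055870160} \approx -1.2413 \cdot 10^{-12}$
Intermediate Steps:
$N{\left(Z \right)} = 589$ ($N{\left(Z \right)} = 4 + 585 = 589$)
$F = \frac{1}{461496} \approx 2.1669 \cdot 10^{-6}$
$h = - \frac{1}{368813}$ ($h = \frac{1}{589 - 369402} = \frac{1}{-368813} = - \frac{1}{368813} \approx -2.7114 \cdot 10^{-6}$)
$\frac{h + F}{105969 + 332701} = \frac{- \frac{1}{368813} + \frac{1}{461496}}{105969 + 332701} = - \frac{92683}{170205724248 \cdot 438670} = \left(- \frac{92683}{170205724248}\right) \frac{1}{438670} = - \frac{92683}{74664145055870160}$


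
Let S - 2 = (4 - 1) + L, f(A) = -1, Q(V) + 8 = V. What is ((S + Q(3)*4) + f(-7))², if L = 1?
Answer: 225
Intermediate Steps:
Q(V) = -8 + V
S = 6 (S = 2 + ((4 - 1) + 1) = 2 + (3 + 1) = 2 + 4 = 6)
((S + Q(3)*4) + f(-7))² = ((6 + (-8 + 3)*4) - 1)² = ((6 - 5*4) - 1)² = ((6 - 20) - 1)² = (-14 - 1)² = (-15)² = 225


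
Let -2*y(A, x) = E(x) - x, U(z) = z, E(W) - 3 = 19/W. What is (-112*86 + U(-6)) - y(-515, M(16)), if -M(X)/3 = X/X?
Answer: -57829/6 ≈ -9638.2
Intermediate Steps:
E(W) = 3 + 19/W
M(X) = -3 (M(X) = -3*X/X = -3*1 = -3)
y(A, x) = -3/2 + x/2 - 19/(2*x) (y(A, x) = -((3 + 19/x) - x)/2 = -(3 - x + 19/x)/2 = -3/2 + x/2 - 19/(2*x))
(-112*86 + U(-6)) - y(-515, M(16)) = (-112*86 - 6) - (-19 + (-3)² - 3*(-3))/(2*(-3)) = (-9632 - 6) - (-1)*(-19 + 9 + 9)/(2*3) = -9638 - (-1)*(-1)/(2*3) = -9638 - 1*⅙ = -9638 - ⅙ = -57829/6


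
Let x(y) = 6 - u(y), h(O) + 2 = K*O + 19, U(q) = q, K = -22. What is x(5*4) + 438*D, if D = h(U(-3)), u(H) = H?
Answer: 36340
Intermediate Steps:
h(O) = 17 - 22*O (h(O) = -2 + (-22*O + 19) = -2 + (19 - 22*O) = 17 - 22*O)
D = 83 (D = 17 - 22*(-3) = 17 + 66 = 83)
x(y) = 6 - y
x(5*4) + 438*D = (6 - 5*4) + 438*83 = (6 - 1*20) + 36354 = (6 - 20) + 36354 = -14 + 36354 = 36340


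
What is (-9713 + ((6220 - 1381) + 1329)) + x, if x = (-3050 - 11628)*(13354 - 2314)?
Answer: -162048665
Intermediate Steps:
x = -162045120 (x = -14678*11040 = -162045120)
(-9713 + ((6220 - 1381) + 1329)) + x = (-9713 + ((6220 - 1381) + 1329)) - 162045120 = (-9713 + (4839 + 1329)) - 162045120 = (-9713 + 6168) - 162045120 = -3545 - 162045120 = -162048665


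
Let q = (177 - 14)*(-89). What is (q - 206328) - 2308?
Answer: -223143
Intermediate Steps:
q = -14507 (q = 163*(-89) = -14507)
(q - 206328) - 2308 = (-14507 - 206328) - 2308 = -220835 - 2308 = -223143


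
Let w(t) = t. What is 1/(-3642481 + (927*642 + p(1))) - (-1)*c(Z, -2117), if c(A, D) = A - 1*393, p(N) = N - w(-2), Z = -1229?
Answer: -4942791969/3047344 ≈ -1622.0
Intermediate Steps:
p(N) = 2 + N (p(N) = N - 1*(-2) = N + 2 = 2 + N)
c(A, D) = -393 + A (c(A, D) = A - 393 = -393 + A)
1/(-3642481 + (927*642 + p(1))) - (-1)*c(Z, -2117) = 1/(-3642481 + (927*642 + (2 + 1))) - (-1)*(-393 - 1229) = 1/(-3642481 + (595134 + 3)) - (-1)*(-1622) = 1/(-3642481 + 595137) - 1*1622 = 1/(-3047344) - 1622 = -1/3047344 - 1622 = -4942791969/3047344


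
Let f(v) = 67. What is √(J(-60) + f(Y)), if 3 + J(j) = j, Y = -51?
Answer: 2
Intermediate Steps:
J(j) = -3 + j
√(J(-60) + f(Y)) = √((-3 - 60) + 67) = √(-63 + 67) = √4 = 2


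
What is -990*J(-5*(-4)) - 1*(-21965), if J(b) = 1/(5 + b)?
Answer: 109627/5 ≈ 21925.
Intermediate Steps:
-990*J(-5*(-4)) - 1*(-21965) = -990/(5 - 5*(-4)) - 1*(-21965) = -990/(5 + 20) + 21965 = -990/25 + 21965 = -990*1/25 + 21965 = -198/5 + 21965 = 109627/5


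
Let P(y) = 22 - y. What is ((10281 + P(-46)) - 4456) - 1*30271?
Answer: -24378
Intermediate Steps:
((10281 + P(-46)) - 4456) - 1*30271 = ((10281 + (22 - 1*(-46))) - 4456) - 1*30271 = ((10281 + (22 + 46)) - 4456) - 30271 = ((10281 + 68) - 4456) - 30271 = (10349 - 4456) - 30271 = 5893 - 30271 = -24378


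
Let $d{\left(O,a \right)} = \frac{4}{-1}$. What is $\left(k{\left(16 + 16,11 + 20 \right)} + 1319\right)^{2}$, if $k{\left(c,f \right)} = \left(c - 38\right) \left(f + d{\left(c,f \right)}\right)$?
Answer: $1338649$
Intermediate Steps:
$d{\left(O,a \right)} = -4$ ($d{\left(O,a \right)} = 4 \left(-1\right) = -4$)
$k{\left(c,f \right)} = \left(-38 + c\right) \left(-4 + f\right)$ ($k{\left(c,f \right)} = \left(c - 38\right) \left(f - 4\right) = \left(-38 + c\right) \left(-4 + f\right)$)
$\left(k{\left(16 + 16,11 + 20 \right)} + 1319\right)^{2} = \left(\left(152 - 38 \left(11 + 20\right) - 4 \left(16 + 16\right) + \left(16 + 16\right) \left(11 + 20\right)\right) + 1319\right)^{2} = \left(\left(152 - 1178 - 128 + 32 \cdot 31\right) + 1319\right)^{2} = \left(\left(152 - 1178 - 128 + 992\right) + 1319\right)^{2} = \left(-162 + 1319\right)^{2} = 1157^{2} = 1338649$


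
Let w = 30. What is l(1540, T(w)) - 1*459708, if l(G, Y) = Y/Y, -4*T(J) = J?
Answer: -459707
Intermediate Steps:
T(J) = -J/4
l(G, Y) = 1
l(1540, T(w)) - 1*459708 = 1 - 1*459708 = 1 - 459708 = -459707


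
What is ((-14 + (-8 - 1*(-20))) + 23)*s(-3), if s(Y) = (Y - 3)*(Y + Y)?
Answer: 756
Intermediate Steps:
s(Y) = 2*Y*(-3 + Y) (s(Y) = (-3 + Y)*(2*Y) = 2*Y*(-3 + Y))
((-14 + (-8 - 1*(-20))) + 23)*s(-3) = ((-14 + (-8 - 1*(-20))) + 23)*(2*(-3)*(-3 - 3)) = ((-14 + (-8 + 20)) + 23)*(2*(-3)*(-6)) = ((-14 + 12) + 23)*36 = (-2 + 23)*36 = 21*36 = 756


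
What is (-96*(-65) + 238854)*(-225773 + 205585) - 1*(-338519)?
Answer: -4947619153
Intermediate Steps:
(-96*(-65) + 238854)*(-225773 + 205585) - 1*(-338519) = (6240 + 238854)*(-20188) + 338519 = 245094*(-20188) + 338519 = -4947957672 + 338519 = -4947619153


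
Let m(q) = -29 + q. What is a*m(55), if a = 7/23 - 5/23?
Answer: 52/23 ≈ 2.2609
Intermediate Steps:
a = 2/23 (a = 7*(1/23) - 5*1/23 = 7/23 - 5/23 = 2/23 ≈ 0.086957)
a*m(55) = 2*(-29 + 55)/23 = (2/23)*26 = 52/23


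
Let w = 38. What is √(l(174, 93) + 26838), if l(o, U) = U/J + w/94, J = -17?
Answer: √17130171686/799 ≈ 163.81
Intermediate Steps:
l(o, U) = 19/47 - U/17 (l(o, U) = U/(-17) + 38/94 = U*(-1/17) + 38*(1/94) = -U/17 + 19/47 = 19/47 - U/17)
√(l(174, 93) + 26838) = √((19/47 - 1/17*93) + 26838) = √((19/47 - 93/17) + 26838) = √(-4048/799 + 26838) = √(21439514/799) = √17130171686/799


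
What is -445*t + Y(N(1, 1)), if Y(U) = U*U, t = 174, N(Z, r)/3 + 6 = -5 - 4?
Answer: -75405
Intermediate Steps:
N(Z, r) = -45 (N(Z, r) = -18 + 3*(-5 - 4) = -18 + 3*(-9) = -18 - 27 = -45)
Y(U) = U²
-445*t + Y(N(1, 1)) = -445*174 + (-45)² = -77430 + 2025 = -75405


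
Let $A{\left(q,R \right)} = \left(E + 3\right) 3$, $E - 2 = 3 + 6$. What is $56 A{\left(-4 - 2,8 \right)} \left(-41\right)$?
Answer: $-96432$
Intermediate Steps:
$E = 11$ ($E = 2 + \left(3 + 6\right) = 2 + 9 = 11$)
$A{\left(q,R \right)} = 42$ ($A{\left(q,R \right)} = \left(11 + 3\right) 3 = 14 \cdot 3 = 42$)
$56 A{\left(-4 - 2,8 \right)} \left(-41\right) = 56 \cdot 42 \left(-41\right) = 2352 \left(-41\right) = -96432$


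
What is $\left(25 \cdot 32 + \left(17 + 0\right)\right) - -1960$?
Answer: $2777$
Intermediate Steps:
$\left(25 \cdot 32 + \left(17 + 0\right)\right) - -1960 = \left(800 + 17\right) + 1960 = 817 + 1960 = 2777$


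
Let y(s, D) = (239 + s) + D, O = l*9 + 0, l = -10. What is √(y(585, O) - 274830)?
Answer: 4*I*√17131 ≈ 523.54*I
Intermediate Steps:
O = -90 (O = -10*9 + 0 = -90 + 0 = -90)
y(s, D) = 239 + D + s
√(y(585, O) - 274830) = √((239 - 90 + 585) - 274830) = √(734 - 274830) = √(-274096) = 4*I*√17131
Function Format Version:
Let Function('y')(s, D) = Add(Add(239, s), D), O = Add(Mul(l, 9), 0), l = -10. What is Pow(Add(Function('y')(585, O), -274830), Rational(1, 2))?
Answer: Mul(4, I, Pow(17131, Rational(1, 2))) ≈ Mul(523.54, I)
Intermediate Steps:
O = -90 (O = Add(Mul(-10, 9), 0) = Add(-90, 0) = -90)
Function('y')(s, D) = Add(239, D, s)
Pow(Add(Function('y')(585, O), -274830), Rational(1, 2)) = Pow(Add(Add(239, -90, 585), -274830), Rational(1, 2)) = Pow(Add(734, -274830), Rational(1, 2)) = Pow(-274096, Rational(1, 2)) = Mul(4, I, Pow(17131, Rational(1, 2)))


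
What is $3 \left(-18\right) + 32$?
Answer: $-22$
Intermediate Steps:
$3 \left(-18\right) + 32 = -54 + 32 = -22$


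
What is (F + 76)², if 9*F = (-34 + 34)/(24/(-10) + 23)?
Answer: 5776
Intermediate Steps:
F = 0 (F = ((-34 + 34)/(24/(-10) + 23))/9 = (0/(24*(-⅒) + 23))/9 = (0/(-12/5 + 23))/9 = (0/(103/5))/9 = (0*(5/103))/9 = (⅑)*0 = 0)
(F + 76)² = (0 + 76)² = 76² = 5776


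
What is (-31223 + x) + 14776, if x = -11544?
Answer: -27991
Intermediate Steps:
(-31223 + x) + 14776 = (-31223 - 11544) + 14776 = -42767 + 14776 = -27991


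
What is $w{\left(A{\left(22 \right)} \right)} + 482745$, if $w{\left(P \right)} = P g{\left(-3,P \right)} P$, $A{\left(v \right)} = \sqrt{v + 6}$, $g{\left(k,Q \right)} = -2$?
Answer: $482689$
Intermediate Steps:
$A{\left(v \right)} = \sqrt{6 + v}$
$w{\left(P \right)} = - 2 P^{2}$ ($w{\left(P \right)} = P \left(-2\right) P = - 2 P P = - 2 P^{2}$)
$w{\left(A{\left(22 \right)} \right)} + 482745 = - 2 \left(\sqrt{6 + 22}\right)^{2} + 482745 = - 2 \left(\sqrt{28}\right)^{2} + 482745 = - 2 \left(2 \sqrt{7}\right)^{2} + 482745 = \left(-2\right) 28 + 482745 = -56 + 482745 = 482689$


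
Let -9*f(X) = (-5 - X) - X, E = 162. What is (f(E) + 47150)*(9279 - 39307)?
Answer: -12752261012/9 ≈ -1.4169e+9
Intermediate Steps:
f(X) = 5/9 + 2*X/9 (f(X) = -((-5 - X) - X)/9 = -(-5 - 2*X)/9 = 5/9 + 2*X/9)
(f(E) + 47150)*(9279 - 39307) = ((5/9 + (2/9)*162) + 47150)*(9279 - 39307) = ((5/9 + 36) + 47150)*(-30028) = (329/9 + 47150)*(-30028) = (424679/9)*(-30028) = -12752261012/9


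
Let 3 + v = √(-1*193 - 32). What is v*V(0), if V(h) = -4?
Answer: 12 - 60*I ≈ 12.0 - 60.0*I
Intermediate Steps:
v = -3 + 15*I (v = -3 + √(-1*193 - 32) = -3 + √(-193 - 32) = -3 + √(-225) = -3 + 15*I ≈ -3.0 + 15.0*I)
v*V(0) = (-3 + 15*I)*(-4) = 12 - 60*I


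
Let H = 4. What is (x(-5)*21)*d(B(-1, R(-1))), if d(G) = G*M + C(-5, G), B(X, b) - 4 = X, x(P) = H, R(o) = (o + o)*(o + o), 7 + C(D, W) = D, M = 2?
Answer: -504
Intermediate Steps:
C(D, W) = -7 + D
R(o) = 4*o**2 (R(o) = (2*o)*(2*o) = 4*o**2)
x(P) = 4
B(X, b) = 4 + X
d(G) = -12 + 2*G (d(G) = G*2 + (-7 - 5) = 2*G - 12 = -12 + 2*G)
(x(-5)*21)*d(B(-1, R(-1))) = (4*21)*(-12 + 2*(4 - 1)) = 84*(-12 + 2*3) = 84*(-12 + 6) = 84*(-6) = -504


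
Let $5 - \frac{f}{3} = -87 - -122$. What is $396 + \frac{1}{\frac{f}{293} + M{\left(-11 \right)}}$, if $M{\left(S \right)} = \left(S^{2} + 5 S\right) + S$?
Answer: $\frac{6346193}{16025} \approx 396.02$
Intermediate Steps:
$M{\left(S \right)} = S^{2} + 6 S$
$f = -90$ ($f = 15 - 3 \left(-87 - -122\right) = 15 - 3 \left(-87 + 122\right) = 15 - 105 = -90$)
$396 + \frac{1}{\frac{f}{293} + M{\left(-11 \right)}} = 396 + \frac{1}{- \frac{90}{293} - 11 \left(6 - 11\right)} = 396 + \frac{1}{\left(-90\right) \frac{1}{293} - -55} = 396 + \frac{1}{- \frac{90}{293} + 55} = 396 + \frac{1}{\frac{16025}{293}} = 396 + \frac{293}{16025} = \frac{6346193}{16025}$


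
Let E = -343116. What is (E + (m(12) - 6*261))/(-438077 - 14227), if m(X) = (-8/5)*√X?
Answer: 6383/8376 + √3/141345 ≈ 0.76207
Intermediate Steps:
m(X) = -8*√X/5 (m(X) = (-8*⅕)*√X = -8*√X/5)
(E + (m(12) - 6*261))/(-438077 - 14227) = (-343116 + (-16*√3/5 - 6*261))/(-438077 - 14227) = (-343116 + (-16*√3/5 - 1566))/(-452304) = (-343116 + (-16*√3/5 - 1566))*(-1/452304) = (-343116 + (-1566 - 16*√3/5))*(-1/452304) = (-344682 - 16*√3/5)*(-1/452304) = 6383/8376 + √3/141345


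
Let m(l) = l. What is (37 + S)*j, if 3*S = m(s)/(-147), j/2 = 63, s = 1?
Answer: 32632/7 ≈ 4661.7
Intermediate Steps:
j = 126 (j = 2*63 = 126)
S = -1/441 (S = (1/(-147))/3 = (1*(-1/147))/3 = (⅓)*(-1/147) = -1/441 ≈ -0.0022676)
(37 + S)*j = (37 - 1/441)*126 = (16316/441)*126 = 32632/7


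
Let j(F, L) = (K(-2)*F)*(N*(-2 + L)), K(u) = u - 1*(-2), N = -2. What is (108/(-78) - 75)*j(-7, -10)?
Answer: 0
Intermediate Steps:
K(u) = 2 + u (K(u) = u + 2 = 2 + u)
j(F, L) = 0 (j(F, L) = ((2 - 2)*F)*(-2*(-2 + L)) = (0*F)*(4 - 2*L) = 0*(4 - 2*L) = 0)
(108/(-78) - 75)*j(-7, -10) = (108/(-78) - 75)*0 = (108*(-1/78) - 75)*0 = (-18/13 - 75)*0 = -993/13*0 = 0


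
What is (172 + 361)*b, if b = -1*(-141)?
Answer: 75153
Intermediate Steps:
b = 141
(172 + 361)*b = (172 + 361)*141 = 533*141 = 75153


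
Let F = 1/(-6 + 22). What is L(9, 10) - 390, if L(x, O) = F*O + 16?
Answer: -2987/8 ≈ -373.38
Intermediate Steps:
F = 1/16 ≈ 0.062500
L(x, O) = 16 + O/16 (L(x, O) = O/16 + 16 = 16 + O/16)
L(9, 10) - 390 = (16 + (1/16)*10) - 390 = (16 + 5/8) - 390 = 133/8 - 390 = -2987/8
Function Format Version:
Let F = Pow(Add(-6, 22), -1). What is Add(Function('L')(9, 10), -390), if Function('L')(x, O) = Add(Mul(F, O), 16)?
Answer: Rational(-2987, 8) ≈ -373.38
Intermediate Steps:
F = Rational(1, 16) (F = Pow(16, -1) = Rational(1, 16) ≈ 0.062500)
Function('L')(x, O) = Add(16, Mul(Rational(1, 16), O)) (Function('L')(x, O) = Add(Mul(Rational(1, 16), O), 16) = Add(16, Mul(Rational(1, 16), O)))
Add(Function('L')(9, 10), -390) = Add(Add(16, Mul(Rational(1, 16), 10)), -390) = Add(Add(16, Rational(5, 8)), -390) = Add(Rational(133, 8), -390) = Rational(-2987, 8)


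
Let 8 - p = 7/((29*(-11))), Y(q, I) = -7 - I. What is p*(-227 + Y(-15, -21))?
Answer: -545067/319 ≈ -1708.7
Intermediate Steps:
p = 2559/319 (p = 8 - 7/(29*(-11)) = 8 - 7/(-319) = 8 - 7*(-1)/319 = 8 - 1*(-7/319) = 8 + 7/319 = 2559/319 ≈ 8.0219)
p*(-227 + Y(-15, -21)) = 2559*(-227 + (-7 - 1*(-21)))/319 = 2559*(-227 + (-7 + 21))/319 = 2559*(-227 + 14)/319 = (2559/319)*(-213) = -545067/319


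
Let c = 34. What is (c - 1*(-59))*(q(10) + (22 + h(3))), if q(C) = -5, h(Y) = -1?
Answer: 1488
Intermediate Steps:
(c - 1*(-59))*(q(10) + (22 + h(3))) = (34 - 1*(-59))*(-5 + (22 - 1)) = (34 + 59)*(-5 + 21) = 93*16 = 1488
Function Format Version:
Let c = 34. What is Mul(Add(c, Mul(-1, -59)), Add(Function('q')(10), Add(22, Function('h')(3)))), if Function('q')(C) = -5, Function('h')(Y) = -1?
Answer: 1488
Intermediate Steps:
Mul(Add(c, Mul(-1, -59)), Add(Function('q')(10), Add(22, Function('h')(3)))) = Mul(Add(34, Mul(-1, -59)), Add(-5, Add(22, -1))) = Mul(Add(34, 59), Add(-5, 21)) = Mul(93, 16) = 1488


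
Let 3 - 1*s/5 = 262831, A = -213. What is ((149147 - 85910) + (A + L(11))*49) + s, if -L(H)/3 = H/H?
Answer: -1261487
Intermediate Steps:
L(H) = -3 (L(H) = -3*H/H = -3*1 = -3)
s = -1314140 (s = 15 - 5*262831 = 15 - 1314155 = -1314140)
((149147 - 85910) + (A + L(11))*49) + s = ((149147 - 85910) + (-213 - 3)*49) - 1314140 = (63237 - 216*49) - 1314140 = (63237 - 10584) - 1314140 = 52653 - 1314140 = -1261487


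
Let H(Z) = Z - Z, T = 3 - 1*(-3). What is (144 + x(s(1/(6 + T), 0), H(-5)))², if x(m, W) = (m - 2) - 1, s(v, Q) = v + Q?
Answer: 2866249/144 ≈ 19905.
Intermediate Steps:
T = 6 (T = 3 + 3 = 6)
H(Z) = 0
s(v, Q) = Q + v
x(m, W) = -3 + m (x(m, W) = (-2 + m) - 1 = -3 + m)
(144 + x(s(1/(6 + T), 0), H(-5)))² = (144 + (-3 + (0 + 1/(6 + 6))))² = (144 + (-3 + (0 + 1/12)))² = (144 + (-3 + 1/12))² = (144 - 35/12)² = (1693/12)² = 2866249/144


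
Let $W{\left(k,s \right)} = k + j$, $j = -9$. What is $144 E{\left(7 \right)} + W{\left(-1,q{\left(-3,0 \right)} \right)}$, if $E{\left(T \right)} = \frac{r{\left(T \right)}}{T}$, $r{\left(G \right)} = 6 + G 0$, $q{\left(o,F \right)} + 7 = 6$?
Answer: $\frac{794}{7} \approx 113.43$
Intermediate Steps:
$q{\left(o,F \right)} = -1$ ($q{\left(o,F \right)} = -7 + 6 = -1$)
$r{\left(G \right)} = 6$ ($r{\left(G \right)} = 6 + 0 = 6$)
$W{\left(k,s \right)} = -9 + k$ ($W{\left(k,s \right)} = k - 9 = -9 + k$)
$E{\left(T \right)} = \frac{6}{T}$
$144 E{\left(7 \right)} + W{\left(-1,q{\left(-3,0 \right)} \right)} = 144 \cdot \frac{6}{7} - 10 = \frac{864}{7} - 10 = \frac{794}{7}$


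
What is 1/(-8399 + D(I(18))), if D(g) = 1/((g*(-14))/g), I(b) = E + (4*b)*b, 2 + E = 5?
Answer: -14/117587 ≈ -0.00011906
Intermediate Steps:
E = 3 (E = -2 + 5 = 3)
I(b) = 3 + 4*b**2 (I(b) = 3 + (4*b)*b = 3 + 4*b**2)
D(g) = -1/14 (D(g) = 1/((-14*g)/g) = 1/(-14) = -1/14)
1/(-8399 + D(I(18))) = 1/(-8399 - 1/14) = 1/(-117587/14) = -14/117587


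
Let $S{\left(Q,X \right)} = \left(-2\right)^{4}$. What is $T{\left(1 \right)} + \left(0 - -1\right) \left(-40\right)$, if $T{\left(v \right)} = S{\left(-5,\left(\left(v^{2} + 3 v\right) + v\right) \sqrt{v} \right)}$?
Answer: $-24$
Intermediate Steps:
$S{\left(Q,X \right)} = 16$
$T{\left(v \right)} = 16$
$T{\left(1 \right)} + \left(0 - -1\right) \left(-40\right) = 16 + \left(0 - -1\right) \left(-40\right) = 16 + \left(0 + 1\right) \left(-40\right) = 16 + 1 \left(-40\right) = 16 - 40 = -24$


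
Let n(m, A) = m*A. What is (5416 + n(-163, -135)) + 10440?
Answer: 37861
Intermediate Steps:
n(m, A) = A*m
(5416 + n(-163, -135)) + 10440 = (5416 - 135*(-163)) + 10440 = (5416 + 22005) + 10440 = 27421 + 10440 = 37861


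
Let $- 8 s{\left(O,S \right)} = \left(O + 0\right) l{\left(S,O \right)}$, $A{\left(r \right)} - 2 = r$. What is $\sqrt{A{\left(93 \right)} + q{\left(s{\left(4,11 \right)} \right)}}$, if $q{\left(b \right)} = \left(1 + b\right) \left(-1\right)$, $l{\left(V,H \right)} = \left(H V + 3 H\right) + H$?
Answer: $2 \sqrt{31} \approx 11.136$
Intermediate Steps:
$l{\left(V,H \right)} = 4 H + H V$ ($l{\left(V,H \right)} = \left(3 H + H V\right) + H = 4 H + H V$)
$A{\left(r \right)} = 2 + r$
$s{\left(O,S \right)} = - \frac{O^{2} \left(4 + S\right)}{8}$ ($s{\left(O,S \right)} = - \frac{\left(O + 0\right) O \left(4 + S\right)}{8} = - \frac{O O \left(4 + S\right)}{8} = - \frac{O^{2} \left(4 + S\right)}{8}$)
$q{\left(b \right)} = -1 - b$
$\sqrt{A{\left(93 \right)} + q{\left(s{\left(4,11 \right)} \right)}} = \sqrt{\left(2 + 93\right) - \left(1 + \frac{4^{2} \left(-4 - 11\right)}{8}\right)} = \sqrt{95 - \left(1 + \frac{1}{8} \cdot 16 \left(-4 - 11\right)\right)} = \sqrt{95 - \left(1 + \frac{1}{8} \cdot 16 \left(-15\right)\right)} = \sqrt{95 - -29} = \sqrt{95 + \left(-1 + 30\right)} = \sqrt{95 + 29} = \sqrt{124} = 2 \sqrt{31}$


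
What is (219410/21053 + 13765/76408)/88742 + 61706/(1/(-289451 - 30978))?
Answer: -76285064893319408617491/3858160680784 ≈ -1.9772e+10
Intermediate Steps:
(219410/21053 + 13765/76408)/88742 + 61706/(1/(-289451 - 30978)) = (219410*(1/21053) + 13765*(1/76408))*(1/88742) + 61706/(1/(-320429)) = (5930/569 + 13765/76408)*(1/88742) + 61706/(-1/320429) = (460931725/43476152)*(1/88742) + 61706*(-320429) = 460931725/3858160680784 - 19772391874 = -76285064893319408617491/3858160680784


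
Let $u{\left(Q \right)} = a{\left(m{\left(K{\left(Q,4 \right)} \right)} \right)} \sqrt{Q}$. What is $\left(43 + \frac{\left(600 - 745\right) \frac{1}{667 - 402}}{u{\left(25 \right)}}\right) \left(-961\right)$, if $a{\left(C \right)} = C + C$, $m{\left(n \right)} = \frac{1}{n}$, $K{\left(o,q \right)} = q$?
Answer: $- \frac{10894857}{265} \approx -41113.0$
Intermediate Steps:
$a{\left(C \right)} = 2 C$
$u{\left(Q \right)} = \frac{\sqrt{Q}}{2}$ ($u{\left(Q \right)} = \frac{2}{4} \sqrt{Q} = 2 \cdot \frac{1}{4} \sqrt{Q} = \frac{\sqrt{Q}}{2}$)
$\left(43 + \frac{\left(600 - 745\right) \frac{1}{667 - 402}}{u{\left(25 \right)}}\right) \left(-961\right) = \left(43 + \frac{\left(600 - 745\right) \frac{1}{667 - 402}}{\frac{1}{2} \sqrt{25}}\right) \left(-961\right) = \left(43 + \frac{\left(-145\right) \frac{1}{265}}{\frac{1}{2} \cdot 5}\right) \left(-961\right) = \left(43 + \frac{\left(-145\right) \frac{1}{265}}{\frac{5}{2}}\right) \left(-961\right) = \left(43 - \frac{58}{265}\right) \left(-961\right) = \frac{11337}{265} \left(-961\right) = - \frac{10894857}{265}$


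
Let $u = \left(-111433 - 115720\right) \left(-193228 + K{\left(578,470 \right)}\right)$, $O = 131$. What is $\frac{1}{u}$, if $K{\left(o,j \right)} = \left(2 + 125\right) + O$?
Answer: $\frac{1}{43833714410} \approx 2.2814 \cdot 10^{-11}$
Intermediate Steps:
$K{\left(o,j \right)} = 258$ ($K{\left(o,j \right)} = \left(2 + 125\right) + 131 = 127 + 131 = 258$)
$u = 43833714410$ ($u = \left(-111433 - 115720\right) \left(-193228 + 258\right) = \left(-227153\right) \left(-192970\right) = 43833714410$)
$\frac{1}{u} = \frac{1}{43833714410}$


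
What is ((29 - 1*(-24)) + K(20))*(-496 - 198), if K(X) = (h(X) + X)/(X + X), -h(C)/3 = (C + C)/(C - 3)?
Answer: -629111/17 ≈ -37007.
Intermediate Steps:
h(C) = -6*C/(-3 + C) (h(C) = -3*(C + C)/(C - 3) = -3*2*C/(-3 + C) = -6*C/(-3 + C))
K(X) = (X - 6*X/(-3 + X))/(2*X) (K(X) = (-6*X/(-3 + X) + X)/(X + X) = (X - 6*X/(-3 + X))/((2*X)) = (X - 6*X/(-3 + X))*(1/(2*X)) = (X - 6*X/(-3 + X))/(2*X))
((29 - 1*(-24)) + K(20))*(-496 - 198) = ((29 - 1*(-24)) + (-9 + 20)/(2*(-3 + 20)))*(-496 - 198) = ((29 + 24) + (1/2)*11/17)*(-694) = (53 + (1/2)*(1/17)*11)*(-694) = (53 + 11/34)*(-694) = (1813/34)*(-694) = -629111/17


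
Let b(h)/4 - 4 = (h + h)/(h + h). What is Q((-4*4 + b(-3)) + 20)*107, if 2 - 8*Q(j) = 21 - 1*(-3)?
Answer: -1177/4 ≈ -294.25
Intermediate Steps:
b(h) = 20 (b(h) = 16 + 4*((h + h)/(h + h)) = 16 + 4*((2*h)/((2*h))) = 16 + 4*((2*h)*(1/(2*h))) = 16 + 4*1 = 16 + 4 = 20)
Q(j) = -11/4 (Q(j) = ¼ - (21 - 1*(-3))/8 = ¼ - (21 + 3)/8 = ¼ - ⅛*24 = ¼ - 3 = -11/4)
Q((-4*4 + b(-3)) + 20)*107 = -11/4*107 = -1177/4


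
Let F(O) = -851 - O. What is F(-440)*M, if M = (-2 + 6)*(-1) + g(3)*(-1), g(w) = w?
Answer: 2877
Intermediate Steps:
M = -7 (M = (-2 + 6)*(-1) + 3*(-1) = 4*(-1) - 3 = -4 - 3 = -7)
F(-440)*M = (-851 - 1*(-440))*(-7) = (-851 + 440)*(-7) = -411*(-7) = 2877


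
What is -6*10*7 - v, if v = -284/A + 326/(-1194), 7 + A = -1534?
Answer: -386308705/919977 ≈ -419.91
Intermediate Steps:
A = -1541 (A = -7 - 1534 = -1541)
v = -81635/919977 (v = -284/(-1541) + 326/(-1194) = -284*(-1/1541) + 326*(-1/1194) = 284/1541 - 163/597 = -81635/919977 ≈ -0.088736)
-6*10*7 - v = -6*10*7 - 1*(-81635/919977) = -60*7 + 81635/919977 = -1*420 + 81635/919977 = -420 + 81635/919977 = -386308705/919977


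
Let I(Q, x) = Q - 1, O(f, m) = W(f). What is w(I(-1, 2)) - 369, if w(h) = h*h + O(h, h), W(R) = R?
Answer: -367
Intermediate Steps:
O(f, m) = f
I(Q, x) = -1 + Q
w(h) = h + h² (w(h) = h*h + h = h² + h = h + h²)
w(I(-1, 2)) - 369 = (-1 - 1)*(1 + (-1 - 1)) - 369 = -2*(1 - 2) - 369 = -2*(-1) - 369 = 2 - 369 = -367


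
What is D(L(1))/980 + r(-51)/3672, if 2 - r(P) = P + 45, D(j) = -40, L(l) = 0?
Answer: -869/22491 ≈ -0.038638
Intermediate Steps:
r(P) = -43 - P (r(P) = 2 - (P + 45) = 2 - (45 + P) = 2 + (-45 - P) = -43 - P)
D(L(1))/980 + r(-51)/3672 = -40/980 + (-43 - 1*(-51))/3672 = -40*1/980 + (-43 + 51)*(1/3672) = -2/49 + 8*(1/3672) = -2/49 + 1/459 = -869/22491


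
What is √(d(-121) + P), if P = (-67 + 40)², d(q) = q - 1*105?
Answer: √503 ≈ 22.428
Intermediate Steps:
d(q) = -105 + q (d(q) = q - 105 = -105 + q)
P = 729 (P = (-27)² = 729)
√(d(-121) + P) = √((-105 - 121) + 729) = √(-226 + 729) = √503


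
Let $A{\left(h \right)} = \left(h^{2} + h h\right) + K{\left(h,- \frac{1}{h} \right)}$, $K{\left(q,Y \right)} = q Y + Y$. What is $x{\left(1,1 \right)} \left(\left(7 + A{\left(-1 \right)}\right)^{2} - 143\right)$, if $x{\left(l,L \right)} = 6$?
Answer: $-372$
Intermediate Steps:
$K{\left(q,Y \right)} = Y + Y q$ ($K{\left(q,Y \right)} = Y q + Y = Y + Y q$)
$A{\left(h \right)} = 2 h^{2} - \frac{1 + h}{h}$ ($A{\left(h \right)} = \left(h^{2} + h h\right) + - \frac{1}{h} \left(1 + h\right) = \left(h^{2} + h^{2}\right) - \frac{1 + h}{h} = 2 h^{2} - \frac{1 + h}{h}$)
$x{\left(1,1 \right)} \left(\left(7 + A{\left(-1 \right)}\right)^{2} - 143\right) = 6 \left(\left(7 + \frac{-1 - -1 + 2 \left(-1\right)^{3}}{-1}\right)^{2} - 143\right) = 6 \left(\left(7 - \left(-1 + 1 + 2 \left(-1\right)\right)\right)^{2} - 143\right) = 6 \left(\left(7 - \left(-1 + 1 - 2\right)\right)^{2} - 143\right) = 6 \left(\left(7 - -2\right)^{2} - 143\right) = 6 \left(\left(7 + 2\right)^{2} - 143\right) = 6 \left(9^{2} - 143\right) = 6 \left(81 - 143\right) = 6 \left(-62\right) = -372$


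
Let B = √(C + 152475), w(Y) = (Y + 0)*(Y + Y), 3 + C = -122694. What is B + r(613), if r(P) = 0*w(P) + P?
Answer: 613 + √29778 ≈ 785.56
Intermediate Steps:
C = -122697 (C = -3 - 122694 = -122697)
w(Y) = 2*Y² (w(Y) = Y*(2*Y) = 2*Y²)
r(P) = P (r(P) = 0*(2*P²) + P = 0 + P = P)
B = √29778 (B = √(-122697 + 152475) = √29778 ≈ 172.56)
B + r(613) = √29778 + 613 = 613 + √29778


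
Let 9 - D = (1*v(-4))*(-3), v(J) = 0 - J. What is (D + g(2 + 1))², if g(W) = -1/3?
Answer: 3844/9 ≈ 427.11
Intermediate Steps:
v(J) = -J
g(W) = -⅓ (g(W) = -1*⅓ = -⅓)
D = 21 (D = 9 - 1*(-1*(-4))*(-3) = 9 - 1*4*(-3) = 9 - 4*(-3) = 9 - 1*(-12) = 9 + 12 = 21)
(D + g(2 + 1))² = (21 - ⅓)² = (62/3)² = 3844/9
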